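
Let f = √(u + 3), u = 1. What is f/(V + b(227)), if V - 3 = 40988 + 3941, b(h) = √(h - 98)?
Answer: 89864/2018884495 - 2*√129/2018884495 ≈ 4.4500e-5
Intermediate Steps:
b(h) = √(-98 + h)
V = 44932 (V = 3 + (40988 + 3941) = 3 + 44929 = 44932)
f = 2 (f = √(1 + 3) = √4 = 2)
f/(V + b(227)) = 2/(44932 + √(-98 + 227)) = 2/(44932 + √129)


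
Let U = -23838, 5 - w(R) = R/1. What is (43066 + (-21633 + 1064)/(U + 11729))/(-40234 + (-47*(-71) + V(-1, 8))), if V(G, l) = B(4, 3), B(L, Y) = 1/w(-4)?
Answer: -4693560867/4021059848 ≈ -1.1672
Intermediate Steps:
w(R) = 5 - R (w(R) = 5 - R/1 = 5 - R)
B(L, Y) = ⅑ (B(L, Y) = 1/(5 - 1*(-4)) = 1/(5 + 4) = 1/9 = ⅑)
V(G, l) = ⅑
(43066 + (-21633 + 1064)/(U + 11729))/(-40234 + (-47*(-71) + V(-1, 8))) = (43066 + (-21633 + 1064)/(-23838 + 11729))/(-40234 + (-47*(-71) + ⅑)) = (43066 - 20569/(-12109))/(-40234 + (3337 + ⅑)) = (43066 - 20569*(-1/12109))/(-40234 + 30034/9) = (43066 + 20569/12109)/(-332072/9) = (521506763/12109)*(-9/332072) = -4693560867/4021059848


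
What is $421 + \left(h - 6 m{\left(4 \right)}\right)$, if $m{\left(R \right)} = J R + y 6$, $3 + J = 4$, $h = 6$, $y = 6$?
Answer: $187$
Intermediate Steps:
$J = 1$ ($J = -3 + 4 = 1$)
$m{\left(R \right)} = 36 + R$ ($m{\left(R \right)} = 1 R + 6 \cdot 6 = R + 36 = 36 + R$)
$421 + \left(h - 6 m{\left(4 \right)}\right) = 421 + \left(6 - 6 \left(36 + 4\right)\right) = 421 + \left(6 - 240\right) = 421 - 234 = 187$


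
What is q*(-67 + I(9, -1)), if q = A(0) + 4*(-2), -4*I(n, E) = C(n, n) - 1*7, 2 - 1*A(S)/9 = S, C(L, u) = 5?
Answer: -665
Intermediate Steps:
A(S) = 18 - 9*S
I(n, E) = ½ (I(n, E) = -(5 - 1*7)/4 = -(5 - 7)/4 = -¼*(-2) = ½)
q = 10 (q = (18 - 9*0) + 4*(-2) = (18 + 0) - 8 = 18 - 8 = 10)
q*(-67 + I(9, -1)) = 10*(-67 + ½) = 10*(-133/2) = -665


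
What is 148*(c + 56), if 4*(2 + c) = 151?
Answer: 13579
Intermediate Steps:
c = 143/4 (c = -2 + (¼)*151 = -2 + 151/4 = 143/4 ≈ 35.750)
148*(c + 56) = 148*(143/4 + 56) = 148*(367/4) = 13579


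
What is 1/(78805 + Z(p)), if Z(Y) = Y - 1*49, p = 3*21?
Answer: 1/78819 ≈ 1.2687e-5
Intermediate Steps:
p = 63
Z(Y) = -49 + Y (Z(Y) = Y - 49 = -49 + Y)
1/(78805 + Z(p)) = 1/(78805 + (-49 + 63)) = 1/(78805 + 14) = 1/78819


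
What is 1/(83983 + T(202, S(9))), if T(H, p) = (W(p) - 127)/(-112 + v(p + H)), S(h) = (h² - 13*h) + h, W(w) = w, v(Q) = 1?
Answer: 111/9322267 ≈ 1.1907e-5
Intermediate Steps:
S(h) = h² - 12*h
T(H, p) = 127/111 - p/111 (T(H, p) = (p - 127)/(-112 + 1) = (-127 + p)/(-111) = (-127 + p)*(-1/111) = 127/111 - p/111)
1/(83983 + T(202, S(9))) = 1/(83983 + (127/111 - 3*(-12 + 9)/37)) = 1/(83983 + (127/111 - 3*(-3)/37)) = 1/(83983 + (127/111 - 1/111*(-27))) = 1/(83983 + (127/111 + 9/37)) = 1/(83983 + 154/111) = 1/(9322267/111) = 111/9322267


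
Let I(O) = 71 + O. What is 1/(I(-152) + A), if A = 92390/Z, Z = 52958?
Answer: -26479/2098604 ≈ -0.012617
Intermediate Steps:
A = 46195/26479 (A = 92390/52958 = 92390*(1/52958) = 46195/26479 ≈ 1.7446)
1/(I(-152) + A) = 1/((71 - 152) + 46195/26479) = 1/(-81 + 46195/26479) = 1/(-2098604/26479) = -26479/2098604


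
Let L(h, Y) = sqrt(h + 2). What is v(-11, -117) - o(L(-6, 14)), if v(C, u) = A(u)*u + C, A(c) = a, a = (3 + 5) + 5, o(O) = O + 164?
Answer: -1696 - 2*I ≈ -1696.0 - 2.0*I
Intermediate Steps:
L(h, Y) = sqrt(2 + h)
o(O) = 164 + O
a = 13 (a = 8 + 5 = 13)
A(c) = 13
v(C, u) = C + 13*u (v(C, u) = 13*u + C = C + 13*u)
v(-11, -117) - o(L(-6, 14)) = (-11 + 13*(-117)) - (164 + sqrt(2 - 6)) = (-11 - 1521) - (164 + sqrt(-4)) = -1532 - (164 + 2*I) = -1532 + (-164 - 2*I) = -1696 - 2*I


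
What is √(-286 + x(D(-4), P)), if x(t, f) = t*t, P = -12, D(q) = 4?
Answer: 3*I*√30 ≈ 16.432*I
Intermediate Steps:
x(t, f) = t²
√(-286 + x(D(-4), P)) = √(-286 + 4²) = √(-286 + 16) = √(-270) = 3*I*√30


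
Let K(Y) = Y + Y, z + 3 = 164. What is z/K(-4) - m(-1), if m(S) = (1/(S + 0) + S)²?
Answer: -193/8 ≈ -24.125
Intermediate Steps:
z = 161 (z = -3 + 164 = 161)
K(Y) = 2*Y
m(S) = (S + 1/S)² (m(S) = (1/S + S)² = (S + 1/S)²)
z/K(-4) - m(-1) = 161/((2*(-4))) - (1 + (-1)²)²/(-1)² = 161/(-8) - (1 + 1)² = 161*(-⅛) - 2² = -161/8 - 4 = -193/8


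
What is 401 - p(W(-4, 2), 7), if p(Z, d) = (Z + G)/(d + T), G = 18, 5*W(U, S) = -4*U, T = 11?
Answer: 17992/45 ≈ 399.82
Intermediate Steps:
W(U, S) = -4*U/5 (W(U, S) = (-4*U)/5 = -4*U/5)
p(Z, d) = (18 + Z)/(11 + d) (p(Z, d) = (Z + 18)/(d + 11) = (18 + Z)/(11 + d))
401 - p(W(-4, 2), 7) = 401 - (18 - 4/5*(-4))/(11 + 7) = 401 - (18 + 16/5)/18 = 401 - 106/(18*5) = 401 - 1*53/45 = 401 - 53/45 = 17992/45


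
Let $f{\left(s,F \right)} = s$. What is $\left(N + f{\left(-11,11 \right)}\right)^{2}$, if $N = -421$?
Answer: $186624$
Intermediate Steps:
$\left(N + f{\left(-11,11 \right)}\right)^{2} = \left(-421 - 11\right)^{2} = \left(-432\right)^{2} = 186624$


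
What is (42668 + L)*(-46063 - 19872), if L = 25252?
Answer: -4478305200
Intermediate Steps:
(42668 + L)*(-46063 - 19872) = (42668 + 25252)*(-46063 - 19872) = 67920*(-65935) = -4478305200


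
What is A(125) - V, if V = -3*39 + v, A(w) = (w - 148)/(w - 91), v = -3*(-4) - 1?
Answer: 3581/34 ≈ 105.32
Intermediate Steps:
v = 11 (v = 12 - 1 = 11)
A(w) = (-148 + w)/(-91 + w)
V = -106 (V = -3*39 + 11 = -117 + 11 = -106)
A(125) - V = (-148 + 125)/(-91 + 125) - 1*(-106) = -23/34 + 106 = 3581/34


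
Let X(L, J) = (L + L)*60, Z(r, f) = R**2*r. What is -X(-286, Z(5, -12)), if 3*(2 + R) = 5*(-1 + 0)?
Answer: 34320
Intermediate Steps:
R = -11/3 (R = -2 + (5*(-1 + 0))/3 = -2 + (5*(-1))/3 = -2 + (1/3)*(-5) = -2 - 5/3 = -11/3 ≈ -3.6667)
Z(r, f) = 121*r/9 (Z(r, f) = (-11/3)**2*r = 121*r/9)
X(L, J) = 120*L (X(L, J) = (2*L)*60 = 120*L)
-X(-286, Z(5, -12)) = -120*(-286) = -1*(-34320) = 34320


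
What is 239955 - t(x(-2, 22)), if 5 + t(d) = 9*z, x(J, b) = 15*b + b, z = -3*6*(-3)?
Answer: 239474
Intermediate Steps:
z = 54 (z = -18*(-3) = 54)
x(J, b) = 16*b
t(d) = 481 (t(d) = -5 + 9*54 = -5 + 486 = 481)
239955 - t(x(-2, 22)) = 239955 - 1*481 = 239955 - 481 = 239474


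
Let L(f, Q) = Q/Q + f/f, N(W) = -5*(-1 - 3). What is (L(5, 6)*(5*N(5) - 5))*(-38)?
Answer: -7220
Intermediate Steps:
N(W) = 20 (N(W) = -5*(-4) = 20)
L(f, Q) = 2 (L(f, Q) = 1 + 1 = 2)
(L(5, 6)*(5*N(5) - 5))*(-38) = (2*(5*20 - 5))*(-38) = (2*(100 - 5))*(-38) = (2*95)*(-38) = 190*(-38) = -7220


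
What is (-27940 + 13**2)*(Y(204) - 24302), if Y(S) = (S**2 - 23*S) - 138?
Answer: -346693164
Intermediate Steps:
Y(S) = -138 + S**2 - 23*S
(-27940 + 13**2)*(Y(204) - 24302) = (-27940 + 13**2)*((-138 + 204**2 - 23*204) - 24302) = (-27940 + 169)*((-138 + 41616 - 4692) - 24302) = -27771*(36786 - 24302) = -27771*12484 = -346693164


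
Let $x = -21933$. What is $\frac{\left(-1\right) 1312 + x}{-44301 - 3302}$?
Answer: $\frac{23245}{47603} \approx 0.48831$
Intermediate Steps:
$\frac{\left(-1\right) 1312 + x}{-44301 - 3302} = \frac{\left(-1\right) 1312 - 21933}{-44301 - 3302} = \frac{-1312 - 21933}{-47603} = \left(-23245\right) \left(- \frac{1}{47603}\right) = \frac{23245}{47603}$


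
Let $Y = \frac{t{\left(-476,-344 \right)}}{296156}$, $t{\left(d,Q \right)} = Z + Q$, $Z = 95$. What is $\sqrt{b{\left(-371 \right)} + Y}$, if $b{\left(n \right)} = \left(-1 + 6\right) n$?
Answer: $\frac{i \sqrt{830097509419}}{21154} \approx 43.07 i$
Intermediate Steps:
$t{\left(d,Q \right)} = 95 + Q$
$Y = - \frac{249}{296156}$ ($Y = \frac{95 - 344}{296156} = \left(-249\right) \frac{1}{296156} = - \frac{249}{296156} \approx -0.00084077$)
$b{\left(n \right)} = 5 n$
$\sqrt{b{\left(-371 \right)} + Y} = \sqrt{5 \left(-371\right) - \frac{249}{296156}} = \sqrt{-1855 - \frac{249}{296156}} = \sqrt{- \frac{549369629}{296156}} = \frac{i \sqrt{830097509419}}{21154}$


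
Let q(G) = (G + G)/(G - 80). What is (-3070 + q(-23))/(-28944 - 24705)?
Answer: 105388/1841949 ≈ 0.057215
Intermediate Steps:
q(G) = 2*G/(-80 + G) (q(G) = (2*G)/(-80 + G) = 2*G/(-80 + G))
(-3070 + q(-23))/(-28944 - 24705) = (-3070 + 2*(-23)/(-80 - 23))/(-28944 - 24705) = (-3070 + 2*(-23)/(-103))/(-53649) = (-3070 + 2*(-23)*(-1/103))*(-1/53649) = (-3070 + 46/103)*(-1/53649) = -316164/103*(-1/53649) = 105388/1841949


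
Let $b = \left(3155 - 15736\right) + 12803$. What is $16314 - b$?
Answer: $16092$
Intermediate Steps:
$b = 222$ ($b = -12581 + 12803 = 222$)
$16314 - b = 16314 - 222 = 16092$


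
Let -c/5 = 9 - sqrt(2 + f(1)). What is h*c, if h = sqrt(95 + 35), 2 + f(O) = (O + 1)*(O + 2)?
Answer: 5*sqrt(130)*(-9 + sqrt(6)) ≈ -373.44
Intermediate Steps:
f(O) = -2 + (1 + O)*(2 + O) (f(O) = -2 + (O + 1)*(O + 2) = -2 + (1 + O)*(2 + O))
c = -45 + 5*sqrt(6) (c = -5*(9 - sqrt(2 + 1*(3 + 1))) = -5*(9 - sqrt(2 + 1*4)) = -5*(9 - sqrt(2 + 4)) = -5*(9 - sqrt(6)) = -45 + 5*sqrt(6) ≈ -32.753)
h = sqrt(130) ≈ 11.402
h*c = sqrt(130)*(-45 + 5*sqrt(6))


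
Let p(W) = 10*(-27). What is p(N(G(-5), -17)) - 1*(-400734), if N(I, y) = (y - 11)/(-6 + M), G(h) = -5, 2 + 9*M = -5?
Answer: 400464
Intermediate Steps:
M = -7/9 (M = -2/9 + (1/9)*(-5) = -2/9 - 5/9 = -7/9 ≈ -0.77778)
N(I, y) = 99/61 - 9*y/61 (N(I, y) = (y - 11)/(-6 - 7/9) = (-11 + y)/(-61/9) = (-11 + y)*(-9/61) = 99/61 - 9*y/61)
p(W) = -270
p(N(G(-5), -17)) - 1*(-400734) = -270 - 1*(-400734) = -270 + 400734 = 400464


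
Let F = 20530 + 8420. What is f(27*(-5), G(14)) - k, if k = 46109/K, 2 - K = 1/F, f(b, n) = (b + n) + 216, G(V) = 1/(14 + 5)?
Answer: -25273090990/1100081 ≈ -22974.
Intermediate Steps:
G(V) = 1/19
F = 28950
f(b, n) = 216 + b + n
K = 57899/28950 (K = 2 - 1/28950 = 57899/28950 ≈ 2.0000)
k = 1334855550/57899 (k = 46109/(57899/28950) = 46109*(28950/57899) = 1334855550/57899 ≈ 23055.)
f(27*(-5), G(14)) - k = (216 + 27*(-5) + 1/19) - 1*1334855550/57899 = (216 - 135 + 1/19) - 1334855550/57899 = 1540/19 - 1334855550/57899 = -25273090990/1100081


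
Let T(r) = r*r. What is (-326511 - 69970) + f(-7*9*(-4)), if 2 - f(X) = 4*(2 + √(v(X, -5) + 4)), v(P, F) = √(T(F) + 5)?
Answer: -396487 - 4*√(4 + √30) ≈ -3.9650e+5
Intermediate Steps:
T(r) = r²
v(P, F) = √(5 + F²) (v(P, F) = √(F² + 5) = √(5 + F²))
f(X) = -6 - 4*√(4 + √30) (f(X) = 2 - 4*(2 + √(√(5 + (-5)²) + 4)) = 2 - 4*(2 + √(√(5 + 25) + 4)) = 2 - 4*(2 + √(√30 + 4)) = 2 - 4*(2 + √(4 + √30)) = 2 - (8 + 4*√(4 + √30)) = 2 + (-8 - 4*√(4 + √30)) = -6 - 4*√(4 + √30))
(-326511 - 69970) + f(-7*9*(-4)) = (-326511 - 69970) + (-6 - 4*√(4 + √30)) = -396481 + (-6 - 4*√(4 + √30)) = -396487 - 4*√(4 + √30)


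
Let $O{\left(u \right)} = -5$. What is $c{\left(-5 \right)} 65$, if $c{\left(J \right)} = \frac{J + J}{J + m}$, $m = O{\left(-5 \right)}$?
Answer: $65$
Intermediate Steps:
$m = -5$
$c{\left(J \right)} = \frac{2 J}{-5 + J}$ ($c{\left(J \right)} = \frac{J + J}{J - 5} = \frac{2 J}{-5 + J}$)
$c{\left(-5 \right)} 65 = 2 \left(-5\right) \frac{1}{-5 - 5} \cdot 65 = 2 \left(-5\right) \frac{1}{-10} \cdot 65 = 2 \left(-5\right) \left(- \frac{1}{10}\right) 65 = 1 \cdot 65 = 65$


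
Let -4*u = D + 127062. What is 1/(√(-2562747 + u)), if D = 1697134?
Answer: -I*√754699/1509398 ≈ -0.00057555*I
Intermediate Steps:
u = -456049 (u = -(1697134 + 127062)/4 = -¼*1824196 = -456049)
1/(√(-2562747 + u)) = 1/(√(-2562747 - 456049)) = 1/(√(-3018796)) = 1/(2*I*√754699) = -I*√754699/1509398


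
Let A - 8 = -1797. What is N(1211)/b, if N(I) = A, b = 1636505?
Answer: -1789/1636505 ≈ -0.0010932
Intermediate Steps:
A = -1789 (A = 8 - 1797 = -1789)
N(I) = -1789
N(1211)/b = -1789/1636505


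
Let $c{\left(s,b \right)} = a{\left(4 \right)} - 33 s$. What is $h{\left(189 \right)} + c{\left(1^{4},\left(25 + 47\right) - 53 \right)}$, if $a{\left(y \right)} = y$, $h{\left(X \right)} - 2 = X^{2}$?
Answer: $35694$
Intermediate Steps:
$h{\left(X \right)} = 2 + X^{2}$
$c{\left(s,b \right)} = 4 - 33 s$
$h{\left(189 \right)} + c{\left(1^{4},\left(25 + 47\right) - 53 \right)} = \left(2 + 189^{2}\right) + \left(4 - 33 \cdot 1^{4}\right) = \left(2 + 35721\right) + \left(4 - 33\right) = 35723 + \left(4 - 33\right) = 35723 - 29 = 35694$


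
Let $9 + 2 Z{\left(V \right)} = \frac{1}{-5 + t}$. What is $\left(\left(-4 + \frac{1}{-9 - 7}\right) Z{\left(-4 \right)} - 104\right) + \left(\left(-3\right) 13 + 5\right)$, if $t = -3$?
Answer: $- \frac{30583}{256} \approx -119.46$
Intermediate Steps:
$Z{\left(V \right)} = - \frac{73}{16}$ ($Z{\left(V \right)} = - \frac{9}{2} + \frac{1}{2 \left(-5 - 3\right)} = - \frac{9}{2} + \frac{1}{2 \left(-8\right)} = - \frac{9}{2} + \frac{1}{2} \left(- \frac{1}{8}\right) = - \frac{9}{2} - \frac{1}{16} = - \frac{73}{16}$)
$\left(\left(-4 + \frac{1}{-9 - 7}\right) Z{\left(-4 \right)} - 104\right) + \left(\left(-3\right) 13 + 5\right) = \left(\left(-4 + \frac{1}{-9 - 7}\right) \left(- \frac{73}{16}\right) - 104\right) + \left(\left(-3\right) 13 + 5\right) = \left(\left(-4 + \frac{1}{-16}\right) \left(- \frac{73}{16}\right) - 104\right) + \left(-39 + 5\right) = \left(\left(-4 - \frac{1}{16}\right) \left(- \frac{73}{16}\right) - 104\right) - 34 = \left(\left(- \frac{65}{16}\right) \left(- \frac{73}{16}\right) - 104\right) - 34 = \left(\frac{4745}{256} - 104\right) - 34 = - \frac{21879}{256} - 34 = - \frac{30583}{256}$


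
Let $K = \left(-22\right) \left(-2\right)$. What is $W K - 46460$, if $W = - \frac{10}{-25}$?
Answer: $- \frac{232212}{5} \approx -46442.0$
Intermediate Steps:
$K = 44$
$W = \frac{2}{5}$ ($W = \left(-10\right) \left(- \frac{1}{25}\right) = \frac{2}{5} \approx 0.4$)
$W K - 46460 = \frac{2}{5} \cdot 44 - 46460 = \frac{88}{5} - 46460 = - \frac{232212}{5}$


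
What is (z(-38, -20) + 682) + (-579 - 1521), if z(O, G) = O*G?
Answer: -658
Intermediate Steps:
z(O, G) = G*O
(z(-38, -20) + 682) + (-579 - 1521) = (-20*(-38) + 682) + (-579 - 1521) = (760 + 682) - 2100 = 1442 - 2100 = -658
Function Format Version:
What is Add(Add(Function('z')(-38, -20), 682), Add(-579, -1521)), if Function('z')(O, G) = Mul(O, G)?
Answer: -658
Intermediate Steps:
Function('z')(O, G) = Mul(G, O)
Add(Add(Function('z')(-38, -20), 682), Add(-579, -1521)) = Add(Add(Mul(-20, -38), 682), Add(-579, -1521)) = Add(Add(760, 682), -2100) = Add(1442, -2100) = -658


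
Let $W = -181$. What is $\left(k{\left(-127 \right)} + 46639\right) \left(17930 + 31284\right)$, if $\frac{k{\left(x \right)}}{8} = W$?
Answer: $2224029874$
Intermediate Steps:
$k{\left(x \right)} = -1448$ ($k{\left(x \right)} = 8 \left(-181\right) = -1448$)
$\left(k{\left(-127 \right)} + 46639\right) \left(17930 + 31284\right) = \left(-1448 + 46639\right) \left(17930 + 31284\right) = 45191 \cdot 49214 = 2224029874$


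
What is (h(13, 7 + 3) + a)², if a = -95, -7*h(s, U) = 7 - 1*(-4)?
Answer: 456976/49 ≈ 9326.0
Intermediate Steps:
h(s, U) = -11/7 (h(s, U) = -(7 - 1*(-4))/7 = -(7 + 4)/7 = -⅐*11 = -11/7)
(h(13, 7 + 3) + a)² = (-11/7 - 95)² = (-676/7)² = 456976/49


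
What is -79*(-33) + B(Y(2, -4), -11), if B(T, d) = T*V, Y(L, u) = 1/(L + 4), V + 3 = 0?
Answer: 5213/2 ≈ 2606.5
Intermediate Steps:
V = -3 (V = -3 + 0 = -3)
Y(L, u) = 1/(4 + L)
B(T, d) = -3*T (B(T, d) = T*(-3) = -3*T)
-79*(-33) + B(Y(2, -4), -11) = -79*(-33) - 3/(4 + 2) = 2607 - 3/6 = 2607 - 3*1/6 = 2607 - 1/2 = 5213/2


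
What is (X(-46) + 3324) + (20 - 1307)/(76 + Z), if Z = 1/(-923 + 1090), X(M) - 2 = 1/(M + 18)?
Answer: 392014333/118468 ≈ 3309.0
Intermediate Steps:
X(M) = 2 + 1/(18 + M) (X(M) = 2 + 1/(M + 18) = 2 + 1/(18 + M))
Z = 1/167 ≈ 0.0059880
(X(-46) + 3324) + (20 - 1307)/(76 + Z) = ((37 + 2*(-46))/(18 - 46) + 3324) + (20 - 1307)/(76 + 1/167) = ((37 - 92)/(-28) + 3324) - 1287/12693/167 = (-1/28*(-55) + 3324) - 1287*167/12693 = (55/28 + 3324) - 71643/4231 = 93127/28 - 71643/4231 = 392014333/118468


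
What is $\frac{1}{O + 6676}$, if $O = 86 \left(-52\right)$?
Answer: $\frac{1}{2204} \approx 0.00045372$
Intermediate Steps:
$O = -4472$
$\frac{1}{O + 6676} = \frac{1}{-4472 + 6676} = \frac{1}{2204}$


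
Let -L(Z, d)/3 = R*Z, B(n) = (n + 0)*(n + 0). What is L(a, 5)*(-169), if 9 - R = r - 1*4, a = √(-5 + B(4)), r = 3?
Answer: 5070*√11 ≈ 16815.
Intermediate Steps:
B(n) = n² (B(n) = n*n = n²)
a = √11 (a = √(-5 + 4²) = √(-5 + 16) = √11 ≈ 3.3166)
R = 10 (R = 9 - (3 - 1*4) = 9 - (3 - 4) = 9 - 1*(-1) = 9 + 1 = 10)
L(Z, d) = -30*Z
L(a, 5)*(-169) = -30*√11*(-169) = 5070*√11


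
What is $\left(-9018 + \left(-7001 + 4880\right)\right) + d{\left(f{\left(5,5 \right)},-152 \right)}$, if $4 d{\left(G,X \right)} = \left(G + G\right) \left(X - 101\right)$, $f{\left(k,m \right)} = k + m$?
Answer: $-12404$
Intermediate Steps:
$d{\left(G,X \right)} = \frac{G \left(-101 + X\right)}{2}$ ($d{\left(G,X \right)} = \frac{\left(G + G\right) \left(X - 101\right)}{4} = \frac{2 G \left(-101 + X\right)}{4} = \frac{G \left(-101 + X\right)}{2}$)
$\left(-9018 + \left(-7001 + 4880\right)\right) + d{\left(f{\left(5,5 \right)},-152 \right)} = \left(-9018 + \left(-7001 + 4880\right)\right) + \frac{\left(5 + 5\right) \left(-101 - 152\right)}{2} = \left(-9018 - 2121\right) + \frac{1}{2} \cdot 10 \left(-253\right) = -11139 - 1265 = -12404$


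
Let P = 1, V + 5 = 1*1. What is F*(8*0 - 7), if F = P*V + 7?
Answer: -21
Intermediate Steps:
V = -4 (V = -5 + 1*1 = -5 + 1 = -4)
F = 3 (F = 1*(-4) + 7 = -4 + 7 = 3)
F*(8*0 - 7) = 3*(8*0 - 7) = 3*(0 - 7) = 3*(-7) = -21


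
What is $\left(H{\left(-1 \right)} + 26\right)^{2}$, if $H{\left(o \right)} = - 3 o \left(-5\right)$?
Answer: $121$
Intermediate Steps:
$H{\left(o \right)} = 15 o$
$\left(H{\left(-1 \right)} + 26\right)^{2} = \left(15 \left(-1\right) + 26\right)^{2} = \left(-15 + 26\right)^{2} = 11^{2} = 121$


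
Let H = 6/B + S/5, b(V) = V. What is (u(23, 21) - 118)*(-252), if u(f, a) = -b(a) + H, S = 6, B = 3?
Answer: 171108/5 ≈ 34222.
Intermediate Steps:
H = 16/5 (H = 6/3 + 6/5 = 6*(⅓) + 6*(⅕) = 2 + 6/5 = 16/5 ≈ 3.2000)
u(f, a) = 16/5 - a (u(f, a) = -a + 16/5 = 16/5 - a)
(u(23, 21) - 118)*(-252) = ((16/5 - 1*21) - 118)*(-252) = ((16/5 - 21) - 118)*(-252) = (-89/5 - 118)*(-252) = -679/5*(-252) = 171108/5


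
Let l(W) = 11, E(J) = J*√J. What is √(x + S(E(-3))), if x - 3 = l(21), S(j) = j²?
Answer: I*√13 ≈ 3.6056*I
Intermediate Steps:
E(J) = J^(3/2)
x = 14 (x = 3 + 11 = 14)
√(x + S(E(-3))) = √(14 + ((-3)^(3/2))²) = √(14 + (-3*I*√3)²) = √(14 - 27) = √(-13) = I*√13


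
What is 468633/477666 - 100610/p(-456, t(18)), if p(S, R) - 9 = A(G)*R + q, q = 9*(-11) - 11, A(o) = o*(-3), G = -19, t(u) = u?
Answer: -3174966049/29456070 ≈ -107.79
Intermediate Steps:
A(o) = -3*o
q = -110 (q = -99 - 11 = -110)
p(S, R) = -101 + 57*R (p(S, R) = 9 + ((-3*(-19))*R - 110) = 9 + (57*R - 110) = 9 + (-110 + 57*R) = -101 + 57*R)
468633/477666 - 100610/p(-456, t(18)) = 468633/477666 - 100610/(-101 + 57*18) = 468633*(1/477666) - 100610/(-101 + 1026) = 156211/159222 - 100610/925 = 156211/159222 - 100610*1/925 = 156211/159222 - 20122/185 = -3174966049/29456070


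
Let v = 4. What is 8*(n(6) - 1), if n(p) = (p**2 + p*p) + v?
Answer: 600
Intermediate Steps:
n(p) = 4 + 2*p**2 (n(p) = (p**2 + p*p) + 4 = (p**2 + p**2) + 4 = 2*p**2 + 4 = 4 + 2*p**2)
8*(n(6) - 1) = 8*((4 + 2*6**2) - 1) = 8*((4 + 2*36) - 1) = 8*((4 + 72) - 1) = 8*(76 - 1) = 8*75 = 600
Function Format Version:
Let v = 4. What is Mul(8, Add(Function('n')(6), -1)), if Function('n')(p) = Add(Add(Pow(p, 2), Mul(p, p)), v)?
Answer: 600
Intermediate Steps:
Function('n')(p) = Add(4, Mul(2, Pow(p, 2))) (Function('n')(p) = Add(Add(Pow(p, 2), Mul(p, p)), 4) = Add(Add(Pow(p, 2), Pow(p, 2)), 4) = Add(Mul(2, Pow(p, 2)), 4) = Add(4, Mul(2, Pow(p, 2))))
Mul(8, Add(Function('n')(6), -1)) = Mul(8, Add(Add(4, Mul(2, Pow(6, 2))), -1)) = Mul(8, Add(Add(4, Mul(2, 36)), -1)) = Mul(8, Add(Add(4, 72), -1)) = Mul(8, Add(76, -1)) = Mul(8, 75) = 600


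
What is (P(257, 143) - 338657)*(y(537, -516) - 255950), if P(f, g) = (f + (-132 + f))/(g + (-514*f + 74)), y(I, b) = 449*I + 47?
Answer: 660557253903210/131881 ≈ 5.0087e+9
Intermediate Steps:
y(I, b) = 47 + 449*I
P(f, g) = (-132 + 2*f)/(74 + g - 514*f) (P(f, g) = (-132 + 2*f)/(g + (74 - 514*f)) = (-132 + 2*f)/(74 + g - 514*f))
(P(257, 143) - 338657)*(y(537, -516) - 255950) = (2*(-66 + 257)/(74 + 143 - 514*257) - 338657)*((47 + 449*537) - 255950) = (2*191/(74 + 143 - 132098) - 338657)*((47 + 241113) - 255950) = (2*191/(-131881) - 338657)*(241160 - 255950) = (2*(-1/131881)*191 - 338657)*(-14790) = (-382/131881 - 338657)*(-14790) = -44662424199/131881*(-14790) = 660557253903210/131881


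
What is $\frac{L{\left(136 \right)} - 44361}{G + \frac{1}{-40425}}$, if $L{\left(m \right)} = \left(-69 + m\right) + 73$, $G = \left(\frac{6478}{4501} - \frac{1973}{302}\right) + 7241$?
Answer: $- \frac{347133481360050}{56801638921189} \approx -6.1113$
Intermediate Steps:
$G = \frac{9835781665}{1359302}$ ($G = \left(6478 \cdot \frac{1}{4501} - \frac{1973}{302}\right) + 7241 = \left(\frac{6478}{4501} - \frac{1973}{302}\right) + 7241 = - \frac{6924117}{1359302} + 7241 = \frac{9835781665}{1359302} \approx 7235.9$)
$L{\left(m \right)} = 4 + m$
$\frac{L{\left(136 \right)} - 44361}{G + \frac{1}{-40425}} = \frac{\left(4 + 136\right) - 44361}{\frac{9835781665}{1359302} + \frac{1}{-40425}} = \frac{140 - 44361}{\frac{9835781665}{1359302} - \frac{1}{40425}} = - \frac{44221}{\frac{56801638921189}{7849969050}} = \left(-44221\right) \frac{7849969050}{56801638921189} = - \frac{347133481360050}{56801638921189}$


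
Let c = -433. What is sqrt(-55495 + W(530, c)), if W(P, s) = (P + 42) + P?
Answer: I*sqrt(54393) ≈ 233.22*I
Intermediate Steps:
W(P, s) = 42 + 2*P (W(P, s) = (42 + P) + P = 42 + 2*P)
sqrt(-55495 + W(530, c)) = sqrt(-55495 + (42 + 2*530)) = sqrt(-55495 + (42 + 1060)) = sqrt(-55495 + 1102) = sqrt(-54393) = I*sqrt(54393)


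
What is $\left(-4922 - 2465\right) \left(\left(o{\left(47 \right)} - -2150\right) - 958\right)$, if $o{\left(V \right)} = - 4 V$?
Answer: $-7416548$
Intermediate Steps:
$\left(-4922 - 2465\right) \left(\left(o{\left(47 \right)} - -2150\right) - 958\right) = \left(-4922 - 2465\right) \left(\left(\left(-4\right) 47 - -2150\right) - 958\right) = - 7387 \left(\left(-188 + 2150\right) - 958\right) = - 7387 \left(1962 - 958\right) = \left(-7387\right) 1004 = -7416548$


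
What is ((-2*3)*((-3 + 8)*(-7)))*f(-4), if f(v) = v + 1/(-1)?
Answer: -1050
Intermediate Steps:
f(v) = -1 + v (f(v) = v - 1 = -1 + v)
((-2*3)*((-3 + 8)*(-7)))*f(-4) = ((-2*3)*((-3 + 8)*(-7)))*(-1 - 4) = -30*(-7)*(-5) = -6*(-35)*(-5) = 210*(-5) = -1050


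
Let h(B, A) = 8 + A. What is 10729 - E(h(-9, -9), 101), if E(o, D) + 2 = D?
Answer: 10630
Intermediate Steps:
E(o, D) = -2 + D
10729 - E(h(-9, -9), 101) = 10729 - (-2 + 101) = 10729 - 1*99 = 10729 - 99 = 10630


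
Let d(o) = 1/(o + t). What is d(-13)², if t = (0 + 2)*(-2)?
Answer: 1/289 ≈ 0.0034602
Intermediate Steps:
t = -4 (t = 2*(-2) = -4)
d(o) = 1/(-4 + o) (d(o) = 1/(o - 4) = 1/(-4 + o))
d(-13)² = (1/(-4 - 13))² = (1/(-17))² = (-1/17)² = 1/289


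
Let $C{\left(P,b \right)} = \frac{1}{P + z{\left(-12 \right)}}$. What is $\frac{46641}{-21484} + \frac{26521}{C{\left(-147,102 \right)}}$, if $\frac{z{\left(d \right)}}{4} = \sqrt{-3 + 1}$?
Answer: $- \frac{83757289749}{21484} + 106084 i \sqrt{2} \approx -3.8986 \cdot 10^{6} + 1.5003 \cdot 10^{5} i$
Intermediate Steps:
$z{\left(d \right)} = 4 i \sqrt{2}$ ($z{\left(d \right)} = 4 \sqrt{-3 + 1} = 4 \sqrt{-2} = 4 i \sqrt{2}$)
$C{\left(P,b \right)} = \frac{1}{P + 4 i \sqrt{2}}$
$\frac{46641}{-21484} + \frac{26521}{C{\left(-147,102 \right)}} = \frac{46641}{-21484} + \frac{26521}{\frac{1}{-147 + 4 i \sqrt{2}}} = 46641 \left(- \frac{1}{21484}\right) + 26521 \left(-147 + 4 i \sqrt{2}\right) = - \frac{46641}{21484} - \left(3898587 - 106084 i \sqrt{2}\right) = - \frac{83757289749}{21484} + 106084 i \sqrt{2}$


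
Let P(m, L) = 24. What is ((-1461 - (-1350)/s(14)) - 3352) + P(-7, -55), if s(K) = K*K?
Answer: -468647/98 ≈ -4782.1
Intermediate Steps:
s(K) = K²
((-1461 - (-1350)/s(14)) - 3352) + P(-7, -55) = ((-1461 - (-1350)/(14²)) - 3352) + 24 = ((-1461 - (-1350)/196) - 3352) + 24 = ((-1461 - 1*(-675/98)) - 3352) + 24 = ((-1461 + 675/98) - 3352) + 24 = (-142503/98 - 3352) + 24 = -470999/98 + 24 = -468647/98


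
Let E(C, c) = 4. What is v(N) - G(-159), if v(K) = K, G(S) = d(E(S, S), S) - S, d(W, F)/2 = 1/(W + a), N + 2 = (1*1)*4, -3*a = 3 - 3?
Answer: -315/2 ≈ -157.50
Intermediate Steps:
a = 0 (a = -(3 - 3)/3 = -1/3*0 = 0)
N = 2 (N = -2 + (1*1)*4 = -2 + 1*4 = -2 + 4 = 2)
d(W, F) = 2/W (d(W, F) = 2/(W + 0) = 2/W)
G(S) = 1/2 - S (G(S) = 2/4 - S = 2*(1/4) - S = 1/2 - S)
v(N) - G(-159) = 2 - (1/2 - 1*(-159)) = 2 - (1/2 + 159) = 2 - 1*319/2 = 2 - 319/2 = -315/2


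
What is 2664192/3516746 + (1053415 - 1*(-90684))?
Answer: 2011754123023/1758373 ≈ 1.1441e+6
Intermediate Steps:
2664192/3516746 + (1053415 - 1*(-90684)) = 2664192*(1/3516746) + (1053415 + 90684) = 1332096/1758373 + 1144099 = 2011754123023/1758373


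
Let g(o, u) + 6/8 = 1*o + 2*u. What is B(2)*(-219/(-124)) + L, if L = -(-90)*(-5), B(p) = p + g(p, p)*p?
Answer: -106125/248 ≈ -427.92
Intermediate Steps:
g(o, u) = -¾ + o + 2*u (g(o, u) = -¾ + (1*o + 2*u) = -¾ + (o + 2*u) = -¾ + o + 2*u)
B(p) = p + p*(-¾ + 3*p) (B(p) = p + (-¾ + p + 2*p)*p = p + (-¾ + 3*p)*p = p + p*(-¾ + 3*p))
L = -450 (L = -30*15 = -450)
B(2)*(-219/(-124)) + L = ((¼)*2*(1 + 12*2))*(-219/(-124)) - 450 = ((¼)*2*(1 + 24))*(-219*(-1/124)) - 450 = ((¼)*2*25)*(219/124) - 450 = (25/2)*(219/124) - 450 = 5475/248 - 450 = -106125/248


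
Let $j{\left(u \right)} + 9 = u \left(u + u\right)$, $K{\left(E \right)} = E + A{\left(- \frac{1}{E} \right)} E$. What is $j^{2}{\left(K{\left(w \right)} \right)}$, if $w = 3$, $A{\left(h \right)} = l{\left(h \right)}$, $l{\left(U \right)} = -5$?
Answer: $77841$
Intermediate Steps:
$A{\left(h \right)} = -5$
$K{\left(E \right)} = - 4 E$ ($K{\left(E \right)} = E - 5 E = - 4 E$)
$j{\left(u \right)} = -9 + 2 u^{2}$ ($j{\left(u \right)} = -9 + u \left(u + u\right) = -9 + u 2 u = -9 + 2 u^{2}$)
$j^{2}{\left(K{\left(w \right)} \right)} = \left(-9 + 2 \left(\left(-4\right) 3\right)^{2}\right)^{2} = \left(-9 + 2 \left(-12\right)^{2}\right)^{2} = \left(-9 + 2 \cdot 144\right)^{2} = \left(-9 + 288\right)^{2} = 279^{2} = 77841$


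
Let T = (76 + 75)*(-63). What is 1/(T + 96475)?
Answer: 1/86962 ≈ 1.1499e-5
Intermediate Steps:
T = -9513 (T = 151*(-63) = -9513)
1/(T + 96475) = 1/(-9513 + 96475) = 1/86962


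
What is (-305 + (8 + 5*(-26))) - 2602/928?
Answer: -199429/464 ≈ -429.80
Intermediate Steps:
(-305 + (8 + 5*(-26))) - 2602/928 = (-305 + (8 - 130)) - 2602*1/928 = (-305 - 122) - 1301/464 = -427 - 1301/464 = -199429/464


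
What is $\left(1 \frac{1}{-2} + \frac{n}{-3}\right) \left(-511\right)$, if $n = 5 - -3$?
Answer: $\frac{9709}{6} \approx 1618.2$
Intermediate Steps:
$n = 8$ ($n = 5 + 3 = 8$)
$\left(1 \frac{1}{-2} + \frac{n}{-3}\right) \left(-511\right) = \left(1 \frac{1}{-2} + \frac{8}{-3}\right) \left(-511\right) = \left(1 \left(- \frac{1}{2}\right) + 8 \left(- \frac{1}{3}\right)\right) \left(-511\right) = \left(- \frac{1}{2} - \frac{8}{3}\right) \left(-511\right) = \left(- \frac{19}{6}\right) \left(-511\right) = \frac{9709}{6}$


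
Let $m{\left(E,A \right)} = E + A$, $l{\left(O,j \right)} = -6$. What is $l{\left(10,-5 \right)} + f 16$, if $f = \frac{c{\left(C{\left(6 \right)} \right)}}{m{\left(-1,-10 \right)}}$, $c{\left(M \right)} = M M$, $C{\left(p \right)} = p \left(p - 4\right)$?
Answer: $- \frac{2370}{11} \approx -215.45$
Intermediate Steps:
$C{\left(p \right)} = p \left(-4 + p\right)$
$m{\left(E,A \right)} = A + E$
$c{\left(M \right)} = M^{2}$
$f = - \frac{144}{11}$ ($f = \frac{\left(6 \left(-4 + 6\right)\right)^{2}}{-10 - 1} = \frac{\left(6 \cdot 2\right)^{2}}{-11} = 12^{2} \left(- \frac{1}{11}\right) = 144 \left(- \frac{1}{11}\right) = - \frac{144}{11} \approx -13.091$)
$l{\left(10,-5 \right)} + f 16 = -6 - \frac{2304}{11} = - \frac{2370}{11}$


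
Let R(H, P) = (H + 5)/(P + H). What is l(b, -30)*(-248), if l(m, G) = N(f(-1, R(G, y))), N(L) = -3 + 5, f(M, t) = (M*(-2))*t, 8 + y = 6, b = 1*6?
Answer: -496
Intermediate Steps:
b = 6
y = -2 (y = -8 + 6 = -2)
R(H, P) = (5 + H)/(H + P)
f(M, t) = -2*M*t (f(M, t) = (-2*M)*t = -2*M*t)
N(L) = 2
l(m, G) = 2
l(b, -30)*(-248) = 2*(-248) = -496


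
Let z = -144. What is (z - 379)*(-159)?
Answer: 83157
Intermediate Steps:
(z - 379)*(-159) = (-144 - 379)*(-159) = -523*(-159) = 83157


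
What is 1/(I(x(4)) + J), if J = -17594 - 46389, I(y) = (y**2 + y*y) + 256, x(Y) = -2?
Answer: -1/63719 ≈ -1.5694e-5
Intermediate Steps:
I(y) = 256 + 2*y**2 (I(y) = (y**2 + y**2) + 256 = 2*y**2 + 256 = 256 + 2*y**2)
J = -63983
1/(I(x(4)) + J) = 1/((256 + 2*(-2)**2) - 63983) = 1/((256 + 2*4) - 63983) = 1/((256 + 8) - 63983) = 1/(264 - 63983) = 1/(-63719) = -1/63719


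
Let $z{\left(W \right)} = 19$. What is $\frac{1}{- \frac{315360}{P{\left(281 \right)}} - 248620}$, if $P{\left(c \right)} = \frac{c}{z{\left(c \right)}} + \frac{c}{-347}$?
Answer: $- \frac{11521}{3124247080} \approx -3.6876 \cdot 10^{-6}$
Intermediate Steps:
$P{\left(c \right)} = \frac{328 c}{6593}$ ($P{\left(c \right)} = \frac{c}{19} + \frac{c}{-347} = c \frac{1}{19} + c \left(- \frac{1}{347}\right) = \frac{c}{19} - \frac{c}{347} = \frac{328 c}{6593}$)
$\frac{1}{- \frac{315360}{P{\left(281 \right)}} - 248620} = \frac{1}{- \frac{315360}{\frac{328}{6593} \cdot 281} - 248620} = \frac{1}{- \frac{315360}{\frac{92168}{6593}} - 248620} = \frac{1}{\left(-315360\right) \frac{6593}{92168} - 248620} = \frac{1}{- \frac{259896060}{11521} - 248620} = \frac{1}{- \frac{3124247080}{11521}} = - \frac{11521}{3124247080}$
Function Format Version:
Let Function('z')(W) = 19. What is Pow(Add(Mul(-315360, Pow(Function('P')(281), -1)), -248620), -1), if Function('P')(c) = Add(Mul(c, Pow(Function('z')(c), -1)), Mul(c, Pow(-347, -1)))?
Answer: Rational(-11521, 3124247080) ≈ -3.6876e-6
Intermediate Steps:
Function('P')(c) = Mul(Rational(328, 6593), c) (Function('P')(c) = Add(Mul(c, Pow(19, -1)), Mul(c, Pow(-347, -1))) = Add(Mul(c, Rational(1, 19)), Mul(c, Rational(-1, 347))) = Add(Mul(Rational(1, 19), c), Mul(Rational(-1, 347), c)) = Mul(Rational(328, 6593), c))
Pow(Add(Mul(-315360, Pow(Function('P')(281), -1)), -248620), -1) = Pow(Add(Mul(-315360, Pow(Mul(Rational(328, 6593), 281), -1)), -248620), -1) = Pow(Add(Mul(-315360, Pow(Rational(92168, 6593), -1)), -248620), -1) = Pow(Add(Mul(-315360, Rational(6593, 92168)), -248620), -1) = Pow(Add(Rational(-259896060, 11521), -248620), -1) = Pow(Rational(-3124247080, 11521), -1) = Rational(-11521, 3124247080)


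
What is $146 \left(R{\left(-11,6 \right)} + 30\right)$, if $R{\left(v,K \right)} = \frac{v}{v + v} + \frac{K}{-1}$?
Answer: $3577$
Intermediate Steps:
$R{\left(v,K \right)} = \frac{1}{2} - K$ ($R{\left(v,K \right)} = \frac{v}{2 v} + K \left(-1\right) = v \frac{1}{2 v} - K = \frac{1}{2} - K$)
$146 \left(R{\left(-11,6 \right)} + 30\right) = 146 \left(\left(\frac{1}{2} - 6\right) + 30\right) = 146 \left(- \frac{11}{2} + 30\right) = 146 \cdot \frac{49}{2} = 3577$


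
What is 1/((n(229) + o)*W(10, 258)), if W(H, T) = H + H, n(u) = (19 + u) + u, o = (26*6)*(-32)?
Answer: -1/90300 ≈ -1.1074e-5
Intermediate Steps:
o = -4992 (o = 156*(-32) = -4992)
n(u) = 19 + 2*u
W(H, T) = 2*H
1/((n(229) + o)*W(10, 258)) = 1/(((19 + 2*229) - 4992)*((2*10))) = 1/(((19 + 458) - 4992)*20) = (1/20)/(477 - 4992) = (1/20)/(-4515) = -1/4515*1/20 = -1/90300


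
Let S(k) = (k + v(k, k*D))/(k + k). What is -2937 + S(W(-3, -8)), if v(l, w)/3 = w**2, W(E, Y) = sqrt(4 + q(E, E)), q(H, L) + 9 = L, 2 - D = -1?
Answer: -5873/2 + 27*I*sqrt(2) ≈ -2936.5 + 38.184*I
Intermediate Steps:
D = 3 (D = 2 - 1*(-1) = 2 + 1 = 3)
q(H, L) = -9 + L
W(E, Y) = sqrt(-5 + E) (W(E, Y) = sqrt(4 + (-9 + E)) = sqrt(-5 + E))
v(l, w) = 3*w**2
S(k) = (k + 27*k**2)/(2*k) (S(k) = (k + 3*(k*3)**2)/(k + k) = (k + 3*(3*k)**2)/((2*k)) = (k + 3*(9*k**2))*(1/(2*k)) = (k + 27*k**2)*(1/(2*k)) = (k + 27*k**2)/(2*k))
-2937 + S(W(-3, -8)) = -2937 + (1/2 + 27*sqrt(-5 - 3)/2) = -2937 + (1/2 + 27*sqrt(-8)/2) = -2937 + (1/2 + 27*(2*I*sqrt(2))/2) = -2937 + (1/2 + 27*I*sqrt(2)) = -5873/2 + 27*I*sqrt(2)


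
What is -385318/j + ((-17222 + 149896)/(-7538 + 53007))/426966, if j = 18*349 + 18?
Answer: -623371149330581/10192201453350 ≈ -61.162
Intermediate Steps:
j = 6300 (j = 6282 + 18 = 6300)
-385318/j + ((-17222 + 149896)/(-7538 + 53007))/426966 = -385318/6300 + ((-17222 + 149896)/(-7538 + 53007))/426966 = -385318*1/6300 + (132674/45469)*(1/426966) = -192659/3150 + (132674*(1/45469))*(1/426966) = -192659/3150 + (132674/45469)*(1/426966) = -192659/3150 + 66337/9706858527 = -623371149330581/10192201453350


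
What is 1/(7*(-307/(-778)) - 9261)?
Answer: -778/7202909 ≈ -0.00010801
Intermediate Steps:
1/(7*(-307/(-778)) - 9261) = 1/(7*(-307*(-1/778)) - 9261) = 1/(7*(307/778) - 9261) = 1/(2149/778 - 9261) = 1/(-7202909/778) = -778/7202909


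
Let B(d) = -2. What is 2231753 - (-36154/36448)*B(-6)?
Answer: 20335715259/9112 ≈ 2.2318e+6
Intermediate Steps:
2231753 - (-36154/36448)*B(-6) = 2231753 - (-36154/36448)*(-2) = 2231753 - (-36154*1/36448)*(-2) = 2231753 - (-18077)*(-2)/18224 = 2231753 - 1*18077/9112 = 2231753 - 18077/9112 = 20335715259/9112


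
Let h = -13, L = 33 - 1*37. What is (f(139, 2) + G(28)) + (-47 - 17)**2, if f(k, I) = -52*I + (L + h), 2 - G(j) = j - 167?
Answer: 4116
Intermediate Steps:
L = -4 (L = 33 - 37 = -4)
G(j) = 169 - j (G(j) = 2 - (j - 167) = 2 - (-167 + j) = 2 + (167 - j) = 169 - j)
f(k, I) = -17 - 52*I (f(k, I) = -52*I + (-4 - 13) = -52*I - 17 = -17 - 52*I)
(f(139, 2) + G(28)) + (-47 - 17)**2 = ((-17 - 52*2) + (169 - 1*28)) + (-47 - 17)**2 = ((-17 - 104) + (169 - 28)) + (-64)**2 = (-121 + 141) + 4096 = 20 + 4096 = 4116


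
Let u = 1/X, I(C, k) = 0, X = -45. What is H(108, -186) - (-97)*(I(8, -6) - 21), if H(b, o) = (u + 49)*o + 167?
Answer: -164698/15 ≈ -10980.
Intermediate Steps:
u = -1/45 (u = 1/(-45) = -1/45 ≈ -0.022222)
H(b, o) = 167 + 2204*o/45 (H(b, o) = (-1/45 + 49)*o + 167 = 2204*o/45 + 167 = 167 + 2204*o/45)
H(108, -186) - (-97)*(I(8, -6) - 21) = (167 + (2204/45)*(-186)) - (-97)*(0 - 21) = (167 - 136648/15) - (-97)*(-21) = -134143/15 - 1*2037 = -134143/15 - 2037 = -164698/15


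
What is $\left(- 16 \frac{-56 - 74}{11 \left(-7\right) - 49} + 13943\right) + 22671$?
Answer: $\frac{2305642}{63} \approx 36598.0$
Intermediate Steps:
$\left(- 16 \frac{-56 - 74}{11 \left(-7\right) - 49} + 13943\right) + 22671 = \left(- 16 \left(- \frac{130}{-77 - 49}\right) + 13943\right) + 22671 = \left(- 16 \left(- \frac{130}{-126}\right) + 13943\right) + 22671 = \left(- 16 \left(\left(-130\right) \left(- \frac{1}{126}\right)\right) + 13943\right) + 22671 = \left(\left(-16\right) \frac{65}{63} + 13943\right) + 22671 = \left(- \frac{1040}{63} + 13943\right) + 22671 = \frac{877369}{63} + 22671 = \frac{2305642}{63}$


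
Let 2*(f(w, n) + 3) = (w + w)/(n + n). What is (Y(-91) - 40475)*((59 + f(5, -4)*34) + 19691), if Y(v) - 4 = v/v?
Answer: -1588589145/2 ≈ -7.9429e+8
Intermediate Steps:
f(w, n) = -3 + w/(2*n) (f(w, n) = -3 + ((w + w)/(n + n))/2 = -3 + ((2*w)/((2*n)))/2 = -3 + ((2*w)*(1/(2*n)))/2 = -3 + (w/n)/2 = -3 + w/(2*n))
Y(v) = 5 (Y(v) = 4 + v/v = 4 + 1 = 5)
(Y(-91) - 40475)*((59 + f(5, -4)*34) + 19691) = (5 - 40475)*((59 + (-3 + (1/2)*5/(-4))*34) + 19691) = -40470*((59 + (-3 + (1/2)*5*(-1/4))*34) + 19691) = -40470*((59 + (-3 - 5/8)*34) + 19691) = -40470*((59 - 29/8*34) + 19691) = -40470*((59 - 493/4) + 19691) = -40470*(-257/4 + 19691) = -40470*78507/4 = -1588589145/2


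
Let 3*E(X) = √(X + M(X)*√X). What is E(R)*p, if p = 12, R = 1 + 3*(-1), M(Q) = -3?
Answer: 4*√(-2 - 3*I*√2) ≈ 4.6393 - 7.316*I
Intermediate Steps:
R = -2 (R = 1 - 3 = -2)
E(X) = √(X - 3*√X)/3
E(R)*p = (√(-2 - 3*I*√2)/3)*12 = 4*√(-2 - 3*I*√2)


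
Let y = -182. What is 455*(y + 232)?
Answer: 22750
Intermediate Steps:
455*(y + 232) = 455*(-182 + 232) = 455*50 = 22750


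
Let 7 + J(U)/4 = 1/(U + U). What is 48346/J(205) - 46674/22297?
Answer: -110625910811/63970093 ≈ -1729.3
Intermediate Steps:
J(U) = -28 + 2/U (J(U) = -28 + 4/(U + U) = -28 + 4/((2*U)) = -28 + 4*(1/(2*U)) = -28 + 2/U)
48346/J(205) - 46674/22297 = 48346/(-28 + 2/205) - 46674/22297 = 48346/(-5738/205) - 46674/22297 = 48346*(-205/5738) - 46674/22297 = -4955465/2869 - 46674/22297 = -110625910811/63970093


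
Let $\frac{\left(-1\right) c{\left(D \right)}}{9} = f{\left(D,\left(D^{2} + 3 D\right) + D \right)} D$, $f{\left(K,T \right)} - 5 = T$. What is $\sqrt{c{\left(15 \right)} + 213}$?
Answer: $i \sqrt{38937} \approx 197.32 i$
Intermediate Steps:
$f{\left(K,T \right)} = 5 + T$
$c{\left(D \right)} = - 9 D \left(5 + D^{2} + 4 D\right)$ ($c{\left(D \right)} = - 9 \left(5 + \left(\left(D^{2} + 3 D\right) + D\right)\right) D = - 9 \left(5 + \left(D^{2} + 4 D\right)\right) D = - 9 \left(5 + D^{2} + 4 D\right) D = - 9 D \left(5 + D^{2} + 4 D\right)$)
$\sqrt{c{\left(15 \right)} + 213} = \sqrt{\left(-9\right) 15 \left(5 + 15 \left(4 + 15\right)\right) + 213} = \sqrt{\left(-9\right) 15 \left(5 + 15 \cdot 19\right) + 213} = \sqrt{\left(-9\right) 15 \left(5 + 285\right) + 213} = \sqrt{\left(-9\right) 15 \cdot 290 + 213} = \sqrt{-39150 + 213} = \sqrt{-38937} = i \sqrt{38937}$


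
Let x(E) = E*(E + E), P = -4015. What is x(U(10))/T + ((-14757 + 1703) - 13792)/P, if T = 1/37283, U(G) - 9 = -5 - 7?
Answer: 2694469256/4015 ≈ 6.7110e+5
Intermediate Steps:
U(G) = -3 (U(G) = 9 + (-5 - 7) = 9 - 12 = -3)
x(E) = 2*E**2 (x(E) = E*(2*E) = 2*E**2)
T = 1/37283 ≈ 2.6822e-5
x(U(10))/T + ((-14757 + 1703) - 13792)/P = (2*(-3)**2)/(1/37283) + ((-14757 + 1703) - 13792)/(-4015) = (2*9)*37283 + (-13054 - 13792)*(-1/4015) = 18*37283 - 26846*(-1/4015) = 671094 + 26846/4015 = 2694469256/4015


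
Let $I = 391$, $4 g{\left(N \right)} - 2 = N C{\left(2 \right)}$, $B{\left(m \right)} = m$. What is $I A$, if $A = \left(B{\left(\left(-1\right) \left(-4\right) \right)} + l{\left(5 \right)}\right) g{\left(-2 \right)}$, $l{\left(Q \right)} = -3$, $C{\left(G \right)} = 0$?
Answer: $\frac{391}{2} \approx 195.5$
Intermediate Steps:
$g{\left(N \right)} = \frac{1}{2}$ ($g{\left(N \right)} = \frac{1}{2} + \frac{N 0}{4} = \frac{1}{2} + \frac{1}{4} \cdot 0 = \frac{1}{2} + 0 = \frac{1}{2}$)
$A = \frac{1}{2}$ ($A = \left(\left(-1\right) \left(-4\right) - 3\right) \frac{1}{2} = \left(4 - 3\right) \frac{1}{2} = 1 \cdot \frac{1}{2} = \frac{1}{2} \approx 0.5$)
$I A = 391 \cdot \frac{1}{2} = \frac{391}{2}$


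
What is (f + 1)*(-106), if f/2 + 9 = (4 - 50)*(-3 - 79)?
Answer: -797862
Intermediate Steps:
f = 7526 (f = -18 + 2*((4 - 50)*(-3 - 79)) = -18 + 2*(-46*(-82)) = -18 + 2*3772 = -18 + 7544 = 7526)
(f + 1)*(-106) = (7526 + 1)*(-106) = 7527*(-106) = -797862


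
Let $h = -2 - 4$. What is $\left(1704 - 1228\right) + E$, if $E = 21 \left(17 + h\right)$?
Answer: $707$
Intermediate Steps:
$h = -6$ ($h = -2 - 4 = -6$)
$E = 231$ ($E = 21 \left(17 - 6\right) = 21 \cdot 11 = 231$)
$\left(1704 - 1228\right) + E = \left(1704 - 1228\right) + 231 = 476 + 231 = 707$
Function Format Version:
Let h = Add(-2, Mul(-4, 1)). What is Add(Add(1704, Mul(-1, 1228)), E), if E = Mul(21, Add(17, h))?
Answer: 707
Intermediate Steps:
h = -6 (h = Add(-2, -4) = -6)
E = 231 (E = Mul(21, Add(17, -6)) = Mul(21, 11) = 231)
Add(Add(1704, Mul(-1, 1228)), E) = Add(Add(1704, Mul(-1, 1228)), 231) = Add(Add(1704, -1228), 231) = Add(476, 231) = 707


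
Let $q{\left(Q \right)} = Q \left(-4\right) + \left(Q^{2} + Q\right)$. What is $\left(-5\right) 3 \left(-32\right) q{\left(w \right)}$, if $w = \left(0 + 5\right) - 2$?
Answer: $0$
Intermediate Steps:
$w = 3$ ($w = 5 - 2 = 3$)
$q{\left(Q \right)} = Q^{2} - 3 Q$ ($q{\left(Q \right)} = - 4 Q + \left(Q + Q^{2}\right) = Q^{2} - 3 Q$)
$\left(-5\right) 3 \left(-32\right) q{\left(w \right)} = \left(-5\right) 3 \left(-32\right) 3 \left(-3 + 3\right) = \left(-15\right) \left(-32\right) 3 \cdot 0 = 480 \cdot 0 = 0$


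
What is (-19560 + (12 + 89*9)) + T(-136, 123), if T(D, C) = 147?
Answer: -18600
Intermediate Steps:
(-19560 + (12 + 89*9)) + T(-136, 123) = (-19560 + (12 + 89*9)) + 147 = (-19560 + (12 + 801)) + 147 = (-19560 + 813) + 147 = -18747 + 147 = -18600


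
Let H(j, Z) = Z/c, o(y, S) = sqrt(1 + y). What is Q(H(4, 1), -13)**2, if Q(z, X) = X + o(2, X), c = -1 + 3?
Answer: (13 - sqrt(3))**2 ≈ 126.97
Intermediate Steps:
c = 2
H(j, Z) = Z/2
Q(z, X) = X + sqrt(3) (Q(z, X) = X + sqrt(1 + 2) = X + sqrt(3))
Q(H(4, 1), -13)**2 = (-13 + sqrt(3))**2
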